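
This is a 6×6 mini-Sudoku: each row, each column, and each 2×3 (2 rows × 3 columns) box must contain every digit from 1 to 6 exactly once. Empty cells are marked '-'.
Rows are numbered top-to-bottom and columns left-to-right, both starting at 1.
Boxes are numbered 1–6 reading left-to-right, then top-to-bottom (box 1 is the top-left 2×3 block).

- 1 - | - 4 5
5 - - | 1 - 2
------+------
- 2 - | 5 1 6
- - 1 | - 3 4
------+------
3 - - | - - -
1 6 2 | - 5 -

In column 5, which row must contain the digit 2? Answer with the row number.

5

Consider where 2 can go in column 5.
R2C5 is out (row 2 already has a 2).
So the only cell in column 5 that can hold 2 is R5C5.
That is row 5.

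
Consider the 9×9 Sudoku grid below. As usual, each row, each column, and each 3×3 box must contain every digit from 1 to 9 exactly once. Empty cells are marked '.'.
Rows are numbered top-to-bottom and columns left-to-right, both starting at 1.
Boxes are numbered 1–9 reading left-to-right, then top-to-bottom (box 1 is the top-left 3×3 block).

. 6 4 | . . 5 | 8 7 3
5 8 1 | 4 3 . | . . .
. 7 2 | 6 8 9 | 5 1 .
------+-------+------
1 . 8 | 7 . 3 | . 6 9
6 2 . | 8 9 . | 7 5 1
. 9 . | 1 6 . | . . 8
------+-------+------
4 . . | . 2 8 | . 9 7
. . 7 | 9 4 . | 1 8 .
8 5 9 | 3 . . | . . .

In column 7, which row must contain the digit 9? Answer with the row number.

Consider where 9 can go in column 7.
r4c7 is out (row 4 already has a 9).
r6c7 is out (row 6 already has a 9).
r7c7 is out (row 7 already has a 9).
r9c7 is out (row 9 already has a 9).
So the only cell in column 7 that can hold 9 is r2c7.
That is row 2.

2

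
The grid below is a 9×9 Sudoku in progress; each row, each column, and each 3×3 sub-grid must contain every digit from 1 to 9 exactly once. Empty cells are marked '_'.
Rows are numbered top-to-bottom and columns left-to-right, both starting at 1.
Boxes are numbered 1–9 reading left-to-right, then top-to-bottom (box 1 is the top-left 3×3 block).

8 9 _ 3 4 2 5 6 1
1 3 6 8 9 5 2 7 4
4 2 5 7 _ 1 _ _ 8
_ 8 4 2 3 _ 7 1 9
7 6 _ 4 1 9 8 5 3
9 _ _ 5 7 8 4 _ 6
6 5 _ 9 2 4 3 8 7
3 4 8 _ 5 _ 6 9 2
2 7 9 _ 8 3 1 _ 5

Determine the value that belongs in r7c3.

Row 7 already contains {2, 3, 4, 5, 6, 7, 8, 9}.
Column 3 already contains {4, 5, 6, 8, 9}.
Its 3×3 block (box 7) already contains {2, 3, 4, 5, 6, 7, 8, 9}.
The only value from 1–9 not eliminated is 1, so r7c3 = 1.

1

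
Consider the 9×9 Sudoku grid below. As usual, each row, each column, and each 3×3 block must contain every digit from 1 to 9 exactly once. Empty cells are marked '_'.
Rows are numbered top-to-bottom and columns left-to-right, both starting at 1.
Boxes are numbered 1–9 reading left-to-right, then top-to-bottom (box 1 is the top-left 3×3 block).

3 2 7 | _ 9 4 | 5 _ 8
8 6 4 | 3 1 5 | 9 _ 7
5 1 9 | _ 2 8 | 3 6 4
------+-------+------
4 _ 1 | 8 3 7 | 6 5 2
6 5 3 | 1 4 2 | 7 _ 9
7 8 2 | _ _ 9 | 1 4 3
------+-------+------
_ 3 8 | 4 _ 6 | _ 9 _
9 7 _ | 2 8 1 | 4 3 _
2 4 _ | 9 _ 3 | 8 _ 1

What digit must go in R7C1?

1

Row 7 already contains {3, 4, 6, 8, 9}.
Column 1 already contains {2, 3, 4, 5, 6, 7, 8, 9}.
Its 3×3 block (box 7) already contains {2, 3, 4, 7, 8, 9}.
The only value from 1–9 not eliminated is 1, so R7C1 = 1.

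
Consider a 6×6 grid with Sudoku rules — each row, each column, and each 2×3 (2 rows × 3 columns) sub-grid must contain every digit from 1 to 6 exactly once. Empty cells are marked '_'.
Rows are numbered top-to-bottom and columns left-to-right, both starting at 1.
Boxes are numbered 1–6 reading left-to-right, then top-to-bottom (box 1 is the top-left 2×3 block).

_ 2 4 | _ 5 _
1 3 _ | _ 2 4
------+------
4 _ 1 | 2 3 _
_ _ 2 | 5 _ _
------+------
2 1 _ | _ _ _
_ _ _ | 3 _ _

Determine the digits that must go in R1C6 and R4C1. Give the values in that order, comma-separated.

For R1C6:
  Consider where 3 can go in column 6.
  R3C6 is out (row 3 already has a 3).
  R4C6 is out (box 4 already has a 3).
  R5C6 is out (box 6 already has a 3).
  R6C6 is out (row 6 already has a 3).
  So the only cell in column 6 that can hold 3 is R1C6.
  So R1C6 = 3.
For R4C1:
  Consider where 3 can go in column 1.
  R1C1 is out (box 1 already has a 3).
  R6C1 is out (row 6 already has a 3).
  So the only cell in column 1 that can hold 3 is R4C1.
  So R4C1 = 3.

3,3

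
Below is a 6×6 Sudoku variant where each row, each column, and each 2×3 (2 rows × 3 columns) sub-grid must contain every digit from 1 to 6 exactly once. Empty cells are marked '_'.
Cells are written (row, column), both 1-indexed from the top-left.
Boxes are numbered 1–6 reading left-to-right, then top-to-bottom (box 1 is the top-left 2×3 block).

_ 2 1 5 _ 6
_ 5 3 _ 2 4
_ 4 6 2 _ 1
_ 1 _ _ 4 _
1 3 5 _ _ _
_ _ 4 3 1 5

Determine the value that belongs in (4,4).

6

Row 4 already contains {1, 4}.
Column 4 already contains {2, 3, 5}.
Its 2×3 block (box 4) already contains {1, 2, 4}.
The only value from 1–6 not eliminated is 6, so (4,4) = 6.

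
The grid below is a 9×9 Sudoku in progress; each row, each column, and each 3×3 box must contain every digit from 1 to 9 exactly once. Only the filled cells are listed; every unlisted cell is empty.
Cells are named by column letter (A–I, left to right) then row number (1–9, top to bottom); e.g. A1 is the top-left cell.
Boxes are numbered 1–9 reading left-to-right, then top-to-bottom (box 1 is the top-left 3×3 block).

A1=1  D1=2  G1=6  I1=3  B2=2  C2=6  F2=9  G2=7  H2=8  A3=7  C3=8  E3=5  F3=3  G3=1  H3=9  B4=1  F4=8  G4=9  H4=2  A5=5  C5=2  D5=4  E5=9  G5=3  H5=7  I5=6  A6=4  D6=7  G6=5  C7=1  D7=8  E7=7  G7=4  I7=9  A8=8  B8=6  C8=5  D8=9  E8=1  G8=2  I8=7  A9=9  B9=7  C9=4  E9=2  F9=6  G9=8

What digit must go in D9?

3

Cell D9 itself could take any of {3, 5} by direct elimination.
Consider where 3 can go in box 8.
F7 is out (column F already has a 3).
F8 is out (column F already has a 3).
So the only cell in box 8 that can hold 3 is D9.
Therefore D9 = 3.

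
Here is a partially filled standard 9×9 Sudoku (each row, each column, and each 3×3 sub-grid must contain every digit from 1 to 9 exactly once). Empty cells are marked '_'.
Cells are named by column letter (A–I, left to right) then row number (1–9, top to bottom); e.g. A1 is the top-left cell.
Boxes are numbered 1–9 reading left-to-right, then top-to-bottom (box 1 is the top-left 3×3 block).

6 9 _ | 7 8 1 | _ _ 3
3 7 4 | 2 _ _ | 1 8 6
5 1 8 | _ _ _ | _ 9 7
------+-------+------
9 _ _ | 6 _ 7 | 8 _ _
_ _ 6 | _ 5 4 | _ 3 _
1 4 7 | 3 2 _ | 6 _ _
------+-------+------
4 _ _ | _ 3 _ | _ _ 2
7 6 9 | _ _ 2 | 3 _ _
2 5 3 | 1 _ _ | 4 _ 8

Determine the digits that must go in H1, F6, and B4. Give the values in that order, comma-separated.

For H1:
  Consider where 4 can go in row 1.
  C1 is out (column C already has a 4).
  G1 is out (column G already has a 4).
  So the only cell in row 1 that can hold 4 is H1.
  So H1 = 4.
For F6:
  Consider where 8 can go in row 6.
  H6 is out (column H already has a 8).
  I6 is out (column I already has a 8).
  So the only cell in row 6 that can hold 8 is F6.
  So F6 = 8.
For B4:
  Consider where 3 can go in row 4.
  C4 is out (column C already has a 3).
  E4 is out (column E already has a 3).
  H4 is out (column H already has a 3).
  I4 is out (column I already has a 3).
  So the only cell in row 4 that can hold 3 is B4.
  So B4 = 3.

4,8,3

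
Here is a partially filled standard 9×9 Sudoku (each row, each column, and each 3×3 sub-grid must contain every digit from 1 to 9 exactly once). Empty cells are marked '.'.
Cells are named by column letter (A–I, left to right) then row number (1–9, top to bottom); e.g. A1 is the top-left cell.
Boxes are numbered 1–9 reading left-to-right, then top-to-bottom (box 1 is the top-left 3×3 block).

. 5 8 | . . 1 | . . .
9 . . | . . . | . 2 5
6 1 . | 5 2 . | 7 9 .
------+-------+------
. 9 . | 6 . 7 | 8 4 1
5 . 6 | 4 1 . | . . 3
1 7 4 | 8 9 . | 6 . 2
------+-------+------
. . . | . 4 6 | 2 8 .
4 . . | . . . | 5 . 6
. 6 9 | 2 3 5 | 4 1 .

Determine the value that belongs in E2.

Cell E2 itself could take any of {6, 7, 8} by direct elimination.
Consider where 6 can go in row 2.
B2 is out (column B already has a 6).
C2 is out (column C already has a 6).
D2 is out (column D already has a 6).
F2 is out (column F already has a 6).
G2 is out (column G already has a 6).
So the only cell in row 2 that can hold 6 is E2.
Therefore E2 = 6.

6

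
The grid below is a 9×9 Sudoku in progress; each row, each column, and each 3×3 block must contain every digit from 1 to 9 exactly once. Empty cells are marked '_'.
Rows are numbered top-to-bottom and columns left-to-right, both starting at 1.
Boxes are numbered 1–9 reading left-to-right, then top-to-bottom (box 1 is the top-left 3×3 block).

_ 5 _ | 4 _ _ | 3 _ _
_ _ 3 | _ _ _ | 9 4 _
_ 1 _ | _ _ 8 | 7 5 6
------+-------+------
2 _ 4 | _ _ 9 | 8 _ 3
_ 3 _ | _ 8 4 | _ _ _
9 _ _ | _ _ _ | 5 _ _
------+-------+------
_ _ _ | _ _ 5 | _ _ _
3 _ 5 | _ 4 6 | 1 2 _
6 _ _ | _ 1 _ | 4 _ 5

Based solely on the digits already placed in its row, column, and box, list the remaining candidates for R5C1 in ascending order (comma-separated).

1,5,7

Row 5 already contains {3, 4, 8}.
Column 1 already contains {2, 3, 6, 9}.
Its 3×3 block (box 4) already contains {2, 3, 4, 9}.
Removing those from 1–9 leaves {1, 5, 7} as the candidates for R5C1.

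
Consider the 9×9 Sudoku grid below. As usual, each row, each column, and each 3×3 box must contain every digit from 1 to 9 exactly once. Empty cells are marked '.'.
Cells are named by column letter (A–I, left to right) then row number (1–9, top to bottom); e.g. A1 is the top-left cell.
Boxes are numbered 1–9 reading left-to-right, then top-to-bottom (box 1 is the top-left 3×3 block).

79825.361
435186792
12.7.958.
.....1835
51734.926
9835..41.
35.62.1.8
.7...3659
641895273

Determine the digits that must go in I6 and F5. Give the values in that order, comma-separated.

For I6:
  Row 6 already contains {1, 3, 4, 5, 8, 9}.
  Column I already contains {1, 2, 3, 5, 6, 8, 9}.
  Its 3×3 block (box 6) already contains {1, 2, 3, 4, 5, 6, 8, 9}.
  The only value from 1–9 not eliminated is 7, so I6 = 7.
For F5:
  Row 5 already contains {1, 2, 3, 4, 5, 6, 7, 9}.
  Column F already contains {1, 3, 5, 6, 9}.
  Its 3×3 block (box 5) already contains {1, 3, 4, 5}.
  The only value from 1–9 not eliminated is 8, so F5 = 8.

7,8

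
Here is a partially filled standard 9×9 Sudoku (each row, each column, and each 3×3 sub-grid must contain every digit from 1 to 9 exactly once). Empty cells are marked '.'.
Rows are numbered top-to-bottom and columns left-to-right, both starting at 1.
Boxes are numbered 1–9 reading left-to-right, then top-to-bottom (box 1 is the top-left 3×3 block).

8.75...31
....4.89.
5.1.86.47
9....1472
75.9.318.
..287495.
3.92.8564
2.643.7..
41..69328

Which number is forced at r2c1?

6

Row 2 already contains {4, 8, 9}.
Column 1 already contains {2, 3, 4, 5, 7, 8, 9}.
Its 3×3 block (box 1) already contains {1, 5, 7, 8}.
The only value from 1–9 not eliminated is 6, so r2c1 = 6.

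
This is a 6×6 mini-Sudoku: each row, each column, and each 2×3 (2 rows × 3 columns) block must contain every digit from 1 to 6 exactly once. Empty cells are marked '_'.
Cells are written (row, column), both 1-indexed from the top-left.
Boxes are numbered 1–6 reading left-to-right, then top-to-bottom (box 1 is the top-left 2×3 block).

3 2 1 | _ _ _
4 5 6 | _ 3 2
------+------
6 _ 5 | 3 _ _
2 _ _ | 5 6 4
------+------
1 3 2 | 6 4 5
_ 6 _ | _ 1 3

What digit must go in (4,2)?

1

Row 4 already contains {2, 4, 5, 6}.
Column 2 already contains {2, 3, 5, 6}.
Its 2×3 block (box 3) already contains {2, 5, 6}.
The only value from 1–6 not eliminated is 1, so (4,2) = 1.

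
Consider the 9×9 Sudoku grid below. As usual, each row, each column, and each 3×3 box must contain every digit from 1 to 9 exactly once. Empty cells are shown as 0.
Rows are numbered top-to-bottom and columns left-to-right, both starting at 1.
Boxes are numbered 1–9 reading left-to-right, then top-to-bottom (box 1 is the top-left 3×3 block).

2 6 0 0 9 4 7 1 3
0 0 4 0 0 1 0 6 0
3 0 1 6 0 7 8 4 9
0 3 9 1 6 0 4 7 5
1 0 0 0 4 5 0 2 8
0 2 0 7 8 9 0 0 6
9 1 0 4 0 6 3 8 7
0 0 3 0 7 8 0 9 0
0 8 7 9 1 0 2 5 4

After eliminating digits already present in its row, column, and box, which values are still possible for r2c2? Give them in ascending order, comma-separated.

Row 2 already contains {1, 4, 6}.
Column 2 already contains {1, 2, 3, 6, 8}.
Its 3×3 block (box 1) already contains {1, 2, 3, 4, 6}.
Removing those from 1–9 leaves {5, 7, 9} as the candidates for r2c2.

5,7,9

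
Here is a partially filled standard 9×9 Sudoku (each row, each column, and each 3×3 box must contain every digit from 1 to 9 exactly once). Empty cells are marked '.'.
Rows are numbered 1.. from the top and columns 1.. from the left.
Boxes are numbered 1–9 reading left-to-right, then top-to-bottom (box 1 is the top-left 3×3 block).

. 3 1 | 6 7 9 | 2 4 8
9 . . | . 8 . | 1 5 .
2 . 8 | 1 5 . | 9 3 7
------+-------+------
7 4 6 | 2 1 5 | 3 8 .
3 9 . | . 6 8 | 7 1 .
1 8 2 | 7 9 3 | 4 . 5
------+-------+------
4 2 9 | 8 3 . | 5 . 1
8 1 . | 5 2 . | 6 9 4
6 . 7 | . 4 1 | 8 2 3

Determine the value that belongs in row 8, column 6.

Row 8 already contains {1, 2, 4, 5, 6, 8, 9}.
Column 6 already contains {1, 3, 5, 8, 9}.
Its 3×3 block (box 8) already contains {1, 2, 3, 4, 5, 8}.
The only value from 1–9 not eliminated is 7, so row 8, column 6 = 7.

7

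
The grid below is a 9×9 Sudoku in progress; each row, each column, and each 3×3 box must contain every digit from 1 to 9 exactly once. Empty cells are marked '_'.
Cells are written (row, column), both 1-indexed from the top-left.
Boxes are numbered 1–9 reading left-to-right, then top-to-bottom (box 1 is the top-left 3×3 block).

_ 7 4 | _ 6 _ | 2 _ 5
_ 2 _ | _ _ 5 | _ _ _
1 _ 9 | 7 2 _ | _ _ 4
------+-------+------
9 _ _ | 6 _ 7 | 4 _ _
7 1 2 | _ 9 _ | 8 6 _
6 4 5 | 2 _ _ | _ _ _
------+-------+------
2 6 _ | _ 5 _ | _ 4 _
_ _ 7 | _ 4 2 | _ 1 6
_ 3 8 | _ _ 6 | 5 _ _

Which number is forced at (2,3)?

Cell (2,3) itself could take any of {3, 6} by direct elimination.
Consider where 6 can go in box 1.
(1,1) is out (row 1 already has a 6).
(2,1) is out (column 1 already has a 6).
(3,2) is out (column 2 already has a 6).
So the only cell in box 1 that can hold 6 is (2,3).
Therefore (2,3) = 6.

6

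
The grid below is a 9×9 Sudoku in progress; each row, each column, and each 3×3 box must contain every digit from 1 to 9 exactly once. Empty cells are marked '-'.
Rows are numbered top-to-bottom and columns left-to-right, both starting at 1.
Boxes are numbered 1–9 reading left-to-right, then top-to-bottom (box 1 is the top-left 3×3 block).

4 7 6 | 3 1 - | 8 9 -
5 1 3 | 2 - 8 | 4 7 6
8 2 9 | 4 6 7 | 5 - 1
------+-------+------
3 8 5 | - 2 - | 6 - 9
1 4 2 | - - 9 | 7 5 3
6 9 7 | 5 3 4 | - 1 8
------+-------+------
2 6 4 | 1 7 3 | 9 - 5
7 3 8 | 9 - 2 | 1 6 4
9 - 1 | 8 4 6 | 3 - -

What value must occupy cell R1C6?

Row 1 already contains {1, 3, 4, 6, 7, 8, 9}.
Column 6 already contains {2, 3, 4, 6, 7, 8, 9}.
Its 3×3 block (box 2) already contains {1, 2, 3, 4, 6, 7, 8}.
The only value from 1–9 not eliminated is 5, so R1C6 = 5.

5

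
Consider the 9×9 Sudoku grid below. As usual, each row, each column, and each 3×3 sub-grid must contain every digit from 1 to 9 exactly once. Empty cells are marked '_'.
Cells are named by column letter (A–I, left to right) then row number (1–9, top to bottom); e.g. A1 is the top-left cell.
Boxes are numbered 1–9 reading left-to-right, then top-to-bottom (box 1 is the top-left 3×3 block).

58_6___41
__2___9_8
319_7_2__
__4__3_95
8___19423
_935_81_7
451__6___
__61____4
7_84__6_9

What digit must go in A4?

Cell A4 itself could take any of {1, 2, 6} by direct elimination.
Consider where 1 can go in row 4.
B4 is out (column B already has a 1).
D4 is out (column D already has a 1).
E4 is out (column E already has a 1).
G4 is out (column G already has a 1).
So the only cell in row 4 that can hold 1 is A4.
Therefore A4 = 1.

1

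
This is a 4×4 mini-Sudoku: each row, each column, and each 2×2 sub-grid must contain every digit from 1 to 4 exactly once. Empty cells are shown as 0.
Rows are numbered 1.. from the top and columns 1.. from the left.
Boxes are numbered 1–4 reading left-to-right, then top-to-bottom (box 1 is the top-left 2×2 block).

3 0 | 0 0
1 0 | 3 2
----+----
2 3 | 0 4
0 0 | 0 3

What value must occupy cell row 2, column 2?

Row 2 already contains {1, 2, 3}.
Column 2 already contains {3}.
Its 2×2 block (box 1) already contains {1, 3}.
The only value from 1–4 not eliminated is 4, so row 2, column 2 = 4.

4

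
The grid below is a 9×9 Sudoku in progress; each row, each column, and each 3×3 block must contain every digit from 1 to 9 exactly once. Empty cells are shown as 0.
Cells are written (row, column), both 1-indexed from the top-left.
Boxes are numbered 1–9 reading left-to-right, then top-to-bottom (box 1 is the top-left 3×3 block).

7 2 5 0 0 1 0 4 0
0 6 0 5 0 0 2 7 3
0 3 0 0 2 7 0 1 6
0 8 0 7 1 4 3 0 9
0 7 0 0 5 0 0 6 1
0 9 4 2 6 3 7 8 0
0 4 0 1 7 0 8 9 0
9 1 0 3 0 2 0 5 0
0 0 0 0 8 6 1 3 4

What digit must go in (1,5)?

Cell (1,5) itself could take any of {3, 9} by direct elimination.
Consider where 3 can go in column 5.
(2,5) is out (row 2 already has a 3).
(8,5) is out (row 8 already has a 3).
So the only cell in column 5 that can hold 3 is (1,5).
Therefore (1,5) = 3.

3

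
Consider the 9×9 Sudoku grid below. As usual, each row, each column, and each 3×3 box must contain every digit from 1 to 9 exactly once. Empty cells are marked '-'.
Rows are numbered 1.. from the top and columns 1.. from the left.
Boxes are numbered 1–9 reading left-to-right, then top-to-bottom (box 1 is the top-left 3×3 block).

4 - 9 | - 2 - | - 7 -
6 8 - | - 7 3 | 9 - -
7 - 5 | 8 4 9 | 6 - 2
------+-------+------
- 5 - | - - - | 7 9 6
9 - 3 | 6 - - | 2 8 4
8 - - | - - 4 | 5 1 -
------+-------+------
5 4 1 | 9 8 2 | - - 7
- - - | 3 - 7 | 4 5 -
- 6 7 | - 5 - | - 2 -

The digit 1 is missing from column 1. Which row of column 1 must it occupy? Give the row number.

4

Consider where 1 can go in column 1.
row 8, column 1 is out (box 7 already has a 1).
row 9, column 1 is out (box 7 already has a 1).
So the only cell in column 1 that can hold 1 is row 4, column 1.
That is row 4.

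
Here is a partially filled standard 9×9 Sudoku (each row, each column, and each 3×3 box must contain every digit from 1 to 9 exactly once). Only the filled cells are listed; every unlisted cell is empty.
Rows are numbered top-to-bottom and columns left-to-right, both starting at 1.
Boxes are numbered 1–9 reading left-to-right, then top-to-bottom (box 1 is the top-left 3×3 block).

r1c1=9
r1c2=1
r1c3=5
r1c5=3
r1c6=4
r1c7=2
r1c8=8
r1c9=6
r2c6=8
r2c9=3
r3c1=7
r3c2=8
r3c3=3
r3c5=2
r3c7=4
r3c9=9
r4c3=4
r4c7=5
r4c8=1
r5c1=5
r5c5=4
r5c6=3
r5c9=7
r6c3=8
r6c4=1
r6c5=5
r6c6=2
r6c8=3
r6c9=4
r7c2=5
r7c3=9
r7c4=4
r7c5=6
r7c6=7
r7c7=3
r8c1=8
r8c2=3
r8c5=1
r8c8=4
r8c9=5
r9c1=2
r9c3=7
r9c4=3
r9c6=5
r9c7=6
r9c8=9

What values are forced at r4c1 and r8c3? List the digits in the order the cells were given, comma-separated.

3,6

For r4c1:
  Consider where 3 can go in column 1.
  r2c1 is out (row 2 already has a 3).
  r6c1 is out (row 6 already has a 3).
  r7c1 is out (row 7 already has a 3).
  So the only cell in column 1 that can hold 3 is r4c1.
  So r4c1 = 3.
For r8c3:
  Row 8 already contains {1, 3, 4, 5, 8}.
  Column 3 already contains {3, 4, 5, 7, 8, 9}.
  Its 3×3 block (box 7) already contains {2, 3, 5, 7, 8, 9}.
  The only value from 1–9 not eliminated is 6, so r8c3 = 6.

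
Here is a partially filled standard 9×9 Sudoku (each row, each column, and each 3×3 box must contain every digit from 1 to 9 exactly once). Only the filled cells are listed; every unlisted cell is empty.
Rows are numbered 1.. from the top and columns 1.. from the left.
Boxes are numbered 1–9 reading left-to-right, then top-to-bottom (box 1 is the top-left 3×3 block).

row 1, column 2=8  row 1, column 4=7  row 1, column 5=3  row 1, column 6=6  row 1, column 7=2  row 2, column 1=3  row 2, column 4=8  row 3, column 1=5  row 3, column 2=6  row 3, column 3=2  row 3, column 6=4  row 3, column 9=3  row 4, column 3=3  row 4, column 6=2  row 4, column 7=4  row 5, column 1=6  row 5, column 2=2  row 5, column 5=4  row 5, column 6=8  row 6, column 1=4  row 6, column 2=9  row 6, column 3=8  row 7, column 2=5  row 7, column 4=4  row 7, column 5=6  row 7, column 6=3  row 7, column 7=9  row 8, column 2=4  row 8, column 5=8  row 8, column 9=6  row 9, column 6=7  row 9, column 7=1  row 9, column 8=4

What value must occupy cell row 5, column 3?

5

Cell row 5, column 3 itself could take any of {1, 5, 7} by direct elimination.
Consider where 5 can go in column 3.
row 1, column 3 is out (box 1 already has a 5).
row 2, column 3 is out (box 1 already has a 5).
row 7, column 3 is out (row 7 already has a 5).
row 8, column 3 is out (box 7 already has a 5).
row 9, column 3 is out (box 7 already has a 5).
So the only cell in column 3 that can hold 5 is row 5, column 3.
Therefore row 5, column 3 = 5.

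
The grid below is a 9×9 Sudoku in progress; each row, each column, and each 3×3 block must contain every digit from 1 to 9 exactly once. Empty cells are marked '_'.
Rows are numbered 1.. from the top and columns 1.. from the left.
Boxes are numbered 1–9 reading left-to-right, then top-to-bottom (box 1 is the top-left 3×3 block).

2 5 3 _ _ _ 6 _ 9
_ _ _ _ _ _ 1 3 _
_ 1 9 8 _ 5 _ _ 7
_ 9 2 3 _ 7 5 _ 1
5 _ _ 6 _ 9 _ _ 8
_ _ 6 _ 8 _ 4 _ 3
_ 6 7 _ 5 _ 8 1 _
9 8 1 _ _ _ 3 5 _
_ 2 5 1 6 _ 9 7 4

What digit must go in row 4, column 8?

Row 4 already contains {1, 2, 3, 5, 7, 9}.
Column 8 already contains {1, 3, 5, 7}.
Its 3×3 block (box 6) already contains {1, 3, 4, 5, 8}.
The only value from 1–9 not eliminated is 6, so row 4, column 8 = 6.

6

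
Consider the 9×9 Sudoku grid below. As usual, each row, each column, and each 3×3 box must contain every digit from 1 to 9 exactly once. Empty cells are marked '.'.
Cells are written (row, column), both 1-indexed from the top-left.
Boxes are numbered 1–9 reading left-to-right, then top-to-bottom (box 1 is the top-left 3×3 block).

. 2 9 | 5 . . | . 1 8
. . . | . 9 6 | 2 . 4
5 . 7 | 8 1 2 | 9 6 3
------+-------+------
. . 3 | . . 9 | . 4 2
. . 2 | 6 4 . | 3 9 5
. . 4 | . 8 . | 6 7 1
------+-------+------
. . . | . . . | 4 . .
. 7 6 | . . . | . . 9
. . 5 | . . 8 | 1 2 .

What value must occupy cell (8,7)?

Cell (8,7) itself could take any of {5, 8} by direct elimination.
Consider where 5 can go in column 7.
(1,7) is out (row 1 already has a 5).
(4,7) is out (box 6 already has a 5).
So the only cell in column 7 that can hold 5 is (8,7).
Therefore (8,7) = 5.

5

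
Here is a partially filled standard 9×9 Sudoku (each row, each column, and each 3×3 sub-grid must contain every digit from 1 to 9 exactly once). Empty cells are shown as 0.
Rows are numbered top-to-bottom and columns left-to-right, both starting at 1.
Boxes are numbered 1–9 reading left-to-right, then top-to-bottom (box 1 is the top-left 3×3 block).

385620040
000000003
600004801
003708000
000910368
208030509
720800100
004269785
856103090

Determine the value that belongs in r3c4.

3

Cell r3c4 itself could take any of {3, 5} by direct elimination.
Consider where 3 can go in box 2.
r1c6 is out (row 1 already has a 3).
r2c4 is out (row 2 already has a 3).
r2c5 is out (row 2 already has a 3).
r2c6 is out (row 2 already has a 3).
r3c5 is out (column 5 already has a 3).
So the only cell in box 2 that can hold 3 is r3c4.
Therefore r3c4 = 3.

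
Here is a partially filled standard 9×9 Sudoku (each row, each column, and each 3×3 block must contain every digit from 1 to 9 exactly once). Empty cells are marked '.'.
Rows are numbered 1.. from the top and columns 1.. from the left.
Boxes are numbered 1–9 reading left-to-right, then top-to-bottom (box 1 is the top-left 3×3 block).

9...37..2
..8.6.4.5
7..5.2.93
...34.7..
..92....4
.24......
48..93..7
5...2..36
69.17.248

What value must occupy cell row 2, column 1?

Cell row 2, column 1 itself could take any of {1, 2, 3} by direct elimination.
Consider where 2 can go in box 1.
row 1, column 2 is out (row 1 already has a 2).
row 1, column 3 is out (row 1 already has a 2).
row 2, column 2 is out (column 2 already has a 2).
row 3, column 2 is out (row 3 already has a 2).
row 3, column 3 is out (row 3 already has a 2).
So the only cell in box 1 that can hold 2 is row 2, column 1.
Therefore row 2, column 1 = 2.

2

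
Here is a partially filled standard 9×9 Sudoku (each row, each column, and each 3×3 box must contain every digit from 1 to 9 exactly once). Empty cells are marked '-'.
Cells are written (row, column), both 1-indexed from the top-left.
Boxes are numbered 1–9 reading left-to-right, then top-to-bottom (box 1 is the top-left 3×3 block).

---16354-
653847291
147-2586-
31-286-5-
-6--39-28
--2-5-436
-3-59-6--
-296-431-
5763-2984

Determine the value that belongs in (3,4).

Row 3 already contains {1, 2, 4, 5, 6, 7, 8}.
Column 4 already contains {1, 2, 3, 5, 6, 8}.
Its 3×3 block (box 2) already contains {1, 2, 3, 4, 5, 6, 7, 8}.
The only value from 1–9 not eliminated is 9, so (3,4) = 9.

9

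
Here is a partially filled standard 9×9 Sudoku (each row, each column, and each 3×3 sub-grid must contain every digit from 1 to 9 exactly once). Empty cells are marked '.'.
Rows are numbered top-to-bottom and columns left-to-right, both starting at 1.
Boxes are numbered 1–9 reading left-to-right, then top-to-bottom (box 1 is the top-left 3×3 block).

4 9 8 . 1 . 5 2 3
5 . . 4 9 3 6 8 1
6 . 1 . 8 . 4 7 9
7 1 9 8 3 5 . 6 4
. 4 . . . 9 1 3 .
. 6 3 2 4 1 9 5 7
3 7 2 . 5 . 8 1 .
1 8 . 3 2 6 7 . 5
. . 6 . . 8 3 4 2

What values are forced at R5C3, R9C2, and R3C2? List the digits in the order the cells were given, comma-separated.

5,5,3

For R5C3:
  Row 5 already contains {1, 3, 4, 9}.
  Column 3 already contains {1, 2, 3, 6, 8, 9}.
  Its 3×3 block (box 4) already contains {1, 3, 4, 6, 7, 9}.
  The only value from 1–9 not eliminated is 5, so R5C3 = 5.
For R9C2:
  Row 9 already contains {2, 3, 4, 6, 8}.
  Column 2 already contains {1, 4, 6, 7, 8, 9}.
  Its 3×3 block (box 7) already contains {1, 2, 3, 6, 7, 8}.
  The only value from 1–9 not eliminated is 5, so R9C2 = 5.
For R3C2:
  Consider where 3 can go in column 2.
  R2C2 is out (row 2 already has a 3).
  R9C2 is out (row 9 already has a 3).
  So the only cell in column 2 that can hold 3 is R3C2.
  So R3C2 = 3.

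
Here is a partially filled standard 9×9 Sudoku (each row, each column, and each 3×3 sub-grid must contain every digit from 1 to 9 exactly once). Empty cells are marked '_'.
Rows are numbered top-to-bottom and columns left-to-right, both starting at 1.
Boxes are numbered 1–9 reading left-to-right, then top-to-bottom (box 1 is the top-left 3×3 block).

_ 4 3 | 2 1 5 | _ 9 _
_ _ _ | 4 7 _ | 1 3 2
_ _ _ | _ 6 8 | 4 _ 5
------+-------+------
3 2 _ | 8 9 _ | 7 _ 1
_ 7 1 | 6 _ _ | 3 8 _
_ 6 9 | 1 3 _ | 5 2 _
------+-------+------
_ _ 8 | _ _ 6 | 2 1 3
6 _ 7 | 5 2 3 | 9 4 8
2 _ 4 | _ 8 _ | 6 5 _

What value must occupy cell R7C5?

Row 7 already contains {1, 2, 3, 6, 8}.
Column 5 already contains {1, 2, 3, 6, 7, 8, 9}.
Its 3×3 block (box 8) already contains {2, 3, 5, 6, 8}.
The only value from 1–9 not eliminated is 4, so R7C5 = 4.

4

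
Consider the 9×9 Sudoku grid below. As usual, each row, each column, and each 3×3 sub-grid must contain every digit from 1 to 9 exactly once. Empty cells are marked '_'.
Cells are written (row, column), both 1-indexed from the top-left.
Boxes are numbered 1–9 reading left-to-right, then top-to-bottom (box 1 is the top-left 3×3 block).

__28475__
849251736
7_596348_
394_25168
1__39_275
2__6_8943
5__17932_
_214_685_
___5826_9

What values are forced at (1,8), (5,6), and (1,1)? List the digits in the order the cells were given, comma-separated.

For (1,8):
  Consider where 9 can go in row 1.
  (1,1) is out (box 1 already has a 9).
  (1,2) is out (column 2 already has a 9).
  (1,9) is out (column 9 already has a 9).
  So the only cell in row 1 that can hold 9 is (1,8).
  So (1,8) = 9.
For (5,6):
  Row 5 already contains {1, 2, 3, 5, 7, 9}.
  Column 6 already contains {1, 2, 3, 5, 6, 7, 8, 9}.
  Its 3×3 block (box 5) already contains {2, 3, 5, 6, 8, 9}.
  The only value from 1–9 not eliminated is 4, so (5,6) = 4.
For (1,1):
  Row 1 already contains {2, 4, 5, 7, 8}.
  Column 1 already contains {1, 2, 3, 5, 7, 8}.
  Its 3×3 block (box 1) already contains {2, 4, 5, 7, 8, 9}.
  The only value from 1–9 not eliminated is 6, so (1,1) = 6.

9,4,6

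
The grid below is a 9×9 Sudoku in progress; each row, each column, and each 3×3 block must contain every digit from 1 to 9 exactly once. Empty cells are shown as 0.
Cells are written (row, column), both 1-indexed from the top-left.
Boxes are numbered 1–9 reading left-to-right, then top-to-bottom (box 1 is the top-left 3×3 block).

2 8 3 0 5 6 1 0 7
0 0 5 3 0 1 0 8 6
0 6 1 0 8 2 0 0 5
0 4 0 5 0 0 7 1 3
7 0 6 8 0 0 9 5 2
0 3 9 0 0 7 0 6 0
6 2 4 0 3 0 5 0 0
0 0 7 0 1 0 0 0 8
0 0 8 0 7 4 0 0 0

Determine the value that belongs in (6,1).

5

Cell (6,1) itself could take any of {1, 5, 8} by direct elimination.
Consider where 5 can go in row 6.
(6,4) is out (column 4 already has a 5).
(6,5) is out (column 5 already has a 5).
(6,7) is out (column 7 already has a 5).
(6,9) is out (column 9 already has a 5).
So the only cell in row 6 that can hold 5 is (6,1).
Therefore (6,1) = 5.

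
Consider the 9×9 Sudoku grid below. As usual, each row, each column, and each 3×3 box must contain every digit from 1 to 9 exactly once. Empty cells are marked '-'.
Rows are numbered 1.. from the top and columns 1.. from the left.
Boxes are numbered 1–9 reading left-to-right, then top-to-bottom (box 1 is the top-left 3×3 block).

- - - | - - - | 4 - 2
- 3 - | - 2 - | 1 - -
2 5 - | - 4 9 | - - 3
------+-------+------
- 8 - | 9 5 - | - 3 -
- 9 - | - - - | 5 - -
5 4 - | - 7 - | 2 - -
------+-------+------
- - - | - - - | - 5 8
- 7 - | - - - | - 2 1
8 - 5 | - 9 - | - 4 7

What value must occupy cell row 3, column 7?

8

Cell row 3, column 7 itself could take any of {6, 7, 8} by direct elimination.
Consider where 8 can go in column 7.
row 4, column 7 is out (row 4 already has a 8).
row 7, column 7 is out (row 7 already has a 8).
row 8, column 7 is out (box 9 already has a 8).
row 9, column 7 is out (row 9 already has a 8).
So the only cell in column 7 that can hold 8 is row 3, column 7.
Therefore row 3, column 7 = 8.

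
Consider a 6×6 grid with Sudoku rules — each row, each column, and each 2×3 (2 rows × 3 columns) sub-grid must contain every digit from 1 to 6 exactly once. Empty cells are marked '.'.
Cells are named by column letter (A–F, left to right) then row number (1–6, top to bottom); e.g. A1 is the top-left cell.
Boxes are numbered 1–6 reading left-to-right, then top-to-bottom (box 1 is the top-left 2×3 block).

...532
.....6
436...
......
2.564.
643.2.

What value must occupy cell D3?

Cell D3 itself could take any of {1, 2} by direct elimination.
Consider where 2 can go in row 3.
E3 is out (column E already has a 2).
F3 is out (column F already has a 2).
So the only cell in row 3 that can hold 2 is D3.
Therefore D3 = 2.

2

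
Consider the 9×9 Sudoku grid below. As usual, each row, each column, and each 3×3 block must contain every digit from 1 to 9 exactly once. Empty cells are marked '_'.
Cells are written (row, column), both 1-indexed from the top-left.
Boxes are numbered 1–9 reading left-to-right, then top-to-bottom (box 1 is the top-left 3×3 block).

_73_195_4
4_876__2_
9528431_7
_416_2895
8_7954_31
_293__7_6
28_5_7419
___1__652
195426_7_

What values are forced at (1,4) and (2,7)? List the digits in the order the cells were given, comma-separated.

For (1,4):
  Row 1 already contains {1, 3, 4, 5, 7, 9}.
  Column 4 already contains {1, 3, 4, 5, 6, 7, 8, 9}.
  Its 3×3 block (box 2) already contains {1, 3, 4, 6, 7, 8, 9}.
  The only value from 1–9 not eliminated is 2, so (1,4) = 2.
For (2,7):
  Consider where 9 can go in column 7.
  (5,7) is out (row 5 already has a 9).
  (9,7) is out (row 9 already has a 9).
  So the only cell in column 7 that can hold 9 is (2,7).
  So (2,7) = 9.

2,9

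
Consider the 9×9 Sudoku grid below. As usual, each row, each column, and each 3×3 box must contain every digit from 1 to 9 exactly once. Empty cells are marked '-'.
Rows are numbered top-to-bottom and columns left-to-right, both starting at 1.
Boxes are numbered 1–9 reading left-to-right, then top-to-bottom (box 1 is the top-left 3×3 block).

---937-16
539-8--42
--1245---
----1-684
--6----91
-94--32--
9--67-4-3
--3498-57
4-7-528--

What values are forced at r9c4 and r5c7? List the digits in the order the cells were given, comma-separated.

For r9c4:
  Consider where 3 can go in column 4.
  r2c4 is out (row 2 already has a 3).
  r4c4 is out (box 5 already has a 3).
  r5c4 is out (box 5 already has a 3).
  r6c4 is out (row 6 already has a 3).
  So the only cell in column 4 that can hold 3 is r9c4.
  So r9c4 = 3.
For r5c7:
  Consider where 3 can go in box 6.
  r6c8 is out (row 6 already has a 3).
  r6c9 is out (row 6 already has a 3).
  So the only cell in box 6 that can hold 3 is r5c7.
  So r5c7 = 3.

3,3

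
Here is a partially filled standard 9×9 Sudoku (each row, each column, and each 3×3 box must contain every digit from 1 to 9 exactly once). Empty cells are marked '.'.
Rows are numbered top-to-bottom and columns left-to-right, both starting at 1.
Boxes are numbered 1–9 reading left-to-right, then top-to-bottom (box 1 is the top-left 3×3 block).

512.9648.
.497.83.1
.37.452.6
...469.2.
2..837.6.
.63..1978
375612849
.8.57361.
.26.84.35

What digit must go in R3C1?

Row 3 already contains {2, 3, 4, 5, 6, 7}.
Column 1 already contains {2, 3, 5}.
Its 3×3 block (box 1) already contains {1, 2, 3, 4, 5, 7, 9}.
The only value from 1–9 not eliminated is 8, so R3C1 = 8.

8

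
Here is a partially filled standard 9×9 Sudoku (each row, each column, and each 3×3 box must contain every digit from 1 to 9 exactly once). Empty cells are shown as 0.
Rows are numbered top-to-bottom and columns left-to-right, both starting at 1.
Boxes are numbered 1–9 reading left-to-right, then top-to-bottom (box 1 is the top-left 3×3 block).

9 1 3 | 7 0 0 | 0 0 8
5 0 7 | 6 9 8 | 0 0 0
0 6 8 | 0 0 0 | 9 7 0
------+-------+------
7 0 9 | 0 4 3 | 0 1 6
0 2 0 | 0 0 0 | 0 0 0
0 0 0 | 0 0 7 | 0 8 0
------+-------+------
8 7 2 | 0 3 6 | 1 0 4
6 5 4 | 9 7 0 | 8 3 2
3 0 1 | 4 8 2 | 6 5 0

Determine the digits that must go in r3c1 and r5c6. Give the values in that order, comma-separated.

2,9

For r3c1:
  Consider where 2 can go in column 1.
  r5c1 is out (row 5 already has a 2).
  r6c1 is out (box 4 already has a 2).
  So the only cell in column 1 that can hold 2 is r3c1.
  So r3c1 = 2.
For r5c6:
  Consider where 9 can go in column 6.
  r1c6 is out (row 1 already has a 9).
  r3c6 is out (row 3 already has a 9).
  r8c6 is out (row 8 already has a 9).
  So the only cell in column 6 that can hold 9 is r5c6.
  So r5c6 = 9.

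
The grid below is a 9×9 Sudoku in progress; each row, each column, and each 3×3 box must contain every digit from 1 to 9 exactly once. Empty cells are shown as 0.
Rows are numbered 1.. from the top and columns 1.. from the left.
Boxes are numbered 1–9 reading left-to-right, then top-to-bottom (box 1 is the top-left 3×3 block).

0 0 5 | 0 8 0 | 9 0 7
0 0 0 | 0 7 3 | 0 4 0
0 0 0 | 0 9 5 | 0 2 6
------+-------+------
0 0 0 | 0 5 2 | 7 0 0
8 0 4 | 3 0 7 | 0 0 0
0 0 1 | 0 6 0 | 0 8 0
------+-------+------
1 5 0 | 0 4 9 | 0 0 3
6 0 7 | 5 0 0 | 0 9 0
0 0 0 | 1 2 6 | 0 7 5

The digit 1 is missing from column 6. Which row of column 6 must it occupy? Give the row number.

1

Consider where 1 can go in column 6.
row 6, column 6 is out (row 6 already has a 1).
row 8, column 6 is out (box 8 already has a 1).
So the only cell in column 6 that can hold 1 is row 1, column 6.
That is row 1.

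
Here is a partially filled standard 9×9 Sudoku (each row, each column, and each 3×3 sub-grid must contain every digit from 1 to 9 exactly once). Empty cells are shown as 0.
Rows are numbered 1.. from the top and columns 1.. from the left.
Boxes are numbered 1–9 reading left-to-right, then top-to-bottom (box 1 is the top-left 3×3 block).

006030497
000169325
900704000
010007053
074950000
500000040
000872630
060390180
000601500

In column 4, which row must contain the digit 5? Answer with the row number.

1

Consider where 5 can go in column 4.
row 4, column 4 is out (row 4 already has a 5).
row 6, column 4 is out (row 6 already has a 5).
So the only cell in column 4 that can hold 5 is row 1, column 4.
That is row 1.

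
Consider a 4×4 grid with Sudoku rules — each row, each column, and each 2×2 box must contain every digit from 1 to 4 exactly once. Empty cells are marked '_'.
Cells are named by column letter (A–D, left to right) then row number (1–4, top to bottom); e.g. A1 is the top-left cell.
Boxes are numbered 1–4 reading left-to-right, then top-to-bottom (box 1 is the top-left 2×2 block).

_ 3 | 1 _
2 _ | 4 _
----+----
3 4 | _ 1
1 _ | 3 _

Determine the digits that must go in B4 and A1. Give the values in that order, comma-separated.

For B4:
  Row 4 already contains {1, 3}.
  Column B already contains {3, 4}.
  Its 2×2 block (box 3) already contains {1, 3, 4}.
  The only value from 1–4 not eliminated is 2, so B4 = 2.
For A1:
  Row 1 already contains {1, 3}.
  Column A already contains {1, 2, 3}.
  Its 2×2 block (box 1) already contains {2, 3}.
  The only value from 1–4 not eliminated is 4, so A1 = 4.

2,4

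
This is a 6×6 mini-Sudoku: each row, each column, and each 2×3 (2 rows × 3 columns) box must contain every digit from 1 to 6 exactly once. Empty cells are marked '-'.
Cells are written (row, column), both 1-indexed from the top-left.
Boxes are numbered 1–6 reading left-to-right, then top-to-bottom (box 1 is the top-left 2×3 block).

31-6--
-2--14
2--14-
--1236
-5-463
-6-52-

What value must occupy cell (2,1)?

6

Cell (2,1) itself could take any of {5, 6} by direct elimination.
Consider where 6 can go in column 1.
(4,1) is out (row 4 already has a 6).
(5,1) is out (row 5 already has a 6).
(6,1) is out (row 6 already has a 6).
So the only cell in column 1 that can hold 6 is (2,1).
Therefore (2,1) = 6.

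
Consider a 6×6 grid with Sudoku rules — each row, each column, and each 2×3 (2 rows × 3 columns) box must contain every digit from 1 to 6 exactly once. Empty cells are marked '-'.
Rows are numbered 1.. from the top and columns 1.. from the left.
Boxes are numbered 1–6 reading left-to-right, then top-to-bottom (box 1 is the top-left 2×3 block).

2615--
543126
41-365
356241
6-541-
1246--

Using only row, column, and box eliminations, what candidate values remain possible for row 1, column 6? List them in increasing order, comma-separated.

3,4

Row 1 already contains {1, 2, 5, 6}.
Column 6 already contains {1, 5, 6}.
Its 2×3 block (box 2) already contains {1, 2, 5, 6}.
Removing those from 1–6 leaves {3, 4} as the candidates for row 1, column 6.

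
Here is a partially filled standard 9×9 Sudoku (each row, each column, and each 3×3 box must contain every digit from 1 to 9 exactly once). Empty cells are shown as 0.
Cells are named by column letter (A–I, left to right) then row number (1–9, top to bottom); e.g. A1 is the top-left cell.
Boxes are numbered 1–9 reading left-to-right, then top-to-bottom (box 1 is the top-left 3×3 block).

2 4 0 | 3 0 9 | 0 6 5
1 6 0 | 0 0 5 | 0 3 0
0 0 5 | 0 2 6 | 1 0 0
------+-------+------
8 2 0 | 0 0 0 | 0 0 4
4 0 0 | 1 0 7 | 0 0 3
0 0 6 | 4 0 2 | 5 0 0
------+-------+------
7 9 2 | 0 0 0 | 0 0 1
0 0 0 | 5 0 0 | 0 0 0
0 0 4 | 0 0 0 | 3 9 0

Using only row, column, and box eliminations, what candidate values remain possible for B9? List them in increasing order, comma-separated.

1,5,8

Row 9 already contains {3, 4, 9}.
Column B already contains {2, 4, 6, 9}.
Its 3×3 block (box 7) already contains {2, 4, 7, 9}.
Removing those from 1–9 leaves {1, 5, 8} as the candidates for B9.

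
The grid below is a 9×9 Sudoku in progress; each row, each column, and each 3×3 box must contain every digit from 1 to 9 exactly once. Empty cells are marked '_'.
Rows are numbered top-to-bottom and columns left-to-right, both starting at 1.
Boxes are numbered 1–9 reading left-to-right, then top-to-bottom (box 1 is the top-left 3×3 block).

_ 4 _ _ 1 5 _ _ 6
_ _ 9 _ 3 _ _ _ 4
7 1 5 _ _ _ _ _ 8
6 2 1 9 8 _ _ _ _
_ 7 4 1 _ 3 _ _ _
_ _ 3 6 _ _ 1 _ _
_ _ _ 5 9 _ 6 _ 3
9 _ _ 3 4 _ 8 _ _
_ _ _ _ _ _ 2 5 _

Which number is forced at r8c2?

5

Cell r8c2 itself could take any of {5, 6} by direct elimination.
Consider where 5 can go in row 8.
r8c3 is out (column 3 already has a 5).
r8c6 is out (column 6 already has a 5).
r8c8 is out (column 8 already has a 5).
r8c9 is out (box 9 already has a 5).
So the only cell in row 8 that can hold 5 is r8c2.
Therefore r8c2 = 5.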